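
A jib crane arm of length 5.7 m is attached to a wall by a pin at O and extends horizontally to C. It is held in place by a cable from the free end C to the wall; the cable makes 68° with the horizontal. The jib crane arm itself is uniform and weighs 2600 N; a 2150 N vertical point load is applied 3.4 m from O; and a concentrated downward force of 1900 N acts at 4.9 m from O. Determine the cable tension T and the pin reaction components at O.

T = 4547 N, O_x = 1703 N, O_y = 2434 N

ΣM about O: T·sin68°·5.7 − 2600·2.85 − 2150·3.4 − 1900·4.9 = 0 → T = 24030/(5.7·0.927184) = 4546.87 ≈ 4547 N.
ΣF_x = 0: O_x − T·cos68° = 0 → O_x = 4546.87 × 0.374607 = 1703 N.
ΣF_y = 0: O_y + T·sin68° − 2600 − 2150 − 1900 = 0 → O_y = 6650 − 4546.87 × 0.927184 = 2434 N.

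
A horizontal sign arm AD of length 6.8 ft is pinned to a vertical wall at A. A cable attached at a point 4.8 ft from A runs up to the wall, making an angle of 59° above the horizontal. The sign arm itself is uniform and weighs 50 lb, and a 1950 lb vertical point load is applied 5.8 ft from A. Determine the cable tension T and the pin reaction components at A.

ΣM about A: T·sin59°·4.8 − 50·3.4 − 1950·5.8 = 0 → T = 11480/(4.8·0.857167) = 2790.2 ≈ 2790 lb.
ΣF_x = 0: A_x − T·cos59° = 0 → A_x = 2790.2 × 0.515038 = 1437 lb.
ΣF_y = 0: A_y + T·sin59° − 50 − 1950 = 0 → A_y = 2000 − 2790.2 × 0.857167 = -391.7 lb.

T = 2790 lb, A_x = 1437 lb, A_y = -391.7 lb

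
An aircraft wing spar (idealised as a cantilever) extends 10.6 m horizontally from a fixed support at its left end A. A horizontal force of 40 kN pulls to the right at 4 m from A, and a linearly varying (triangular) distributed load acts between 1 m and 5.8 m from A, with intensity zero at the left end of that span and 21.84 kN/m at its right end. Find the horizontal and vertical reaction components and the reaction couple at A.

A_x = -40.00 kN, A_y = 52.42 kN, M_A = 220.1 kN·m

Resultant of the triangular load: ½ × 21.84 × 4.8 = 52.416 kN, acting at 4.2 m from A (one-third of the span from the peak).
ΣF_x = 0: A_x + 40 = 0 → A_x = -40.00 kN.
ΣF_y = 0: A_y − ½·21.84·4.8 = 0 → A_y = 52.42 kN.
ΣM about A: M_A − (½·21.84·4.8)·4.2 = 0 → M_A = 220.1 kN·m.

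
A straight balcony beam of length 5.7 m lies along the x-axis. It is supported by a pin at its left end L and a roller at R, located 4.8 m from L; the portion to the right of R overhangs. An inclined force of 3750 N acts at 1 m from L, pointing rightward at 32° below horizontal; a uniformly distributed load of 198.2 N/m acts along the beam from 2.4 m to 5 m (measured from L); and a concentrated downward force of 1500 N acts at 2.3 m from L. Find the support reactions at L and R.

L_x = -3180 N, L_y = 2473 N, R_y = 1530 N

Resultant of the distributed load: 198.2 × 2.6 = 515.32 N at 3.7 m from L.
Moments about L: R_y·4.8 − 3750·sin32°·1 − (198.2·2.6)·3.7 − 1500·2.3 = 0 → R_y = 7343.88/4.8 = 1529.98 ≈ 1530 N.
ΣF_y = 0: L_y + 1529.98 − 3750·sin32° − 198.2·2.6 − 1500 = 0 → L_y = 2473 N.
ΣF_x = 0: L_x + 3750·cos32° = 0 → L_x = -3180 N.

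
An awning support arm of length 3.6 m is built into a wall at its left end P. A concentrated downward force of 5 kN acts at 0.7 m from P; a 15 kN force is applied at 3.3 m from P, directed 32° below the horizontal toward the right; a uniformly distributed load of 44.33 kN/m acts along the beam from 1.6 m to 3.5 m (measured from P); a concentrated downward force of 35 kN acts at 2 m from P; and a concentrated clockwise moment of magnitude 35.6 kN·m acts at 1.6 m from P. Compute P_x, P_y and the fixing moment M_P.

P_x = -12.72 kN, P_y = 132.2 kN, M_P = 350.1 kN·m

Resultant of the distributed load: 44.33 × 1.9 = 84.227 kN at 2.55 m from P.
ΣF_x = 0: P_x + 15·cos32° = 0 → P_x = -12.72 kN.
ΣF_y = 0: P_y − 5 − 15·sin32° − 44.33·1.9 − 35 = 0 → P_y = 132.2 kN.
ΣM about P: M_P − 5·0.7 − 15·sin32°·3.3 − (44.33·1.9)·2.55 − 35·2 − 35.6 = 0 → M_P = 350.1 kN·m.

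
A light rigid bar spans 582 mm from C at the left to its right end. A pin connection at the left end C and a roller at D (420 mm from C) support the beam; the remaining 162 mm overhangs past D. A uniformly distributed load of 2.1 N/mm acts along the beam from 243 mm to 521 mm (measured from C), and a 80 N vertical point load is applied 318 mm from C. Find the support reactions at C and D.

Resultant of the distributed load: 2.1 × 278 = 583.8 N at 382 mm from C.
ΣM about C: D_y·420 − (2.1·278)·382 − 80·318 = 0 → D_y = 248451.6/420 = 591.551 ≈ 591.6 N.
ΣF_y = 0: C_y + 591.551 − 2.1·278 − 80 = 0 → C_y = 72.25 N.
ΣF_x = 0: no horizontal applied forces, so C_x = 0.

C_x = 0, C_y = 72.25 N, D_y = 591.6 N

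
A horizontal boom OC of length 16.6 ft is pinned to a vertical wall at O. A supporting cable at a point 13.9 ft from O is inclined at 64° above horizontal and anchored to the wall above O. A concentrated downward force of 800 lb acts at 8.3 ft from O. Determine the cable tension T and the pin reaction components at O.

T = 531.5 lb, O_x = 233.0 lb, O_y = 322.3 lb

ΣM about O: T·sin64°·13.9 − 800·8.3 = 0 → T = 6640/(13.9·0.898794) = 531.488 ≈ 531.5 lb.
ΣF_x = 0: O_x − T·cos64° = 0 → O_x = 531.488 × 0.438371 = 233.0 lb.
ΣF_y = 0: O_y + T·sin64° − 800 = 0 → O_y = 800 − 531.488 × 0.898794 = 322.3 lb.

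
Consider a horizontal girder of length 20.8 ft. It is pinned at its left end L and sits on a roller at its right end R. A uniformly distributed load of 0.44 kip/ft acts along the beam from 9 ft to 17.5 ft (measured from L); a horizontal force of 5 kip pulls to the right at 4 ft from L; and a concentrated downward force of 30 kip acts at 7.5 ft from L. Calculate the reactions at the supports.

L_x = -5.000 kip, L_y = 20.54 kip, R_y = 13.20 kip

Resultant of the distributed load: 0.44 × 8.5 = 3.74 kip at 13.25 ft from L.
ΣM about L: R_y·20.8 − (0.44·8.5)·13.25 − 30·7.5 = 0 → R_y = 274.555/20.8 = 13.1998 ≈ 13.20 kip.
ΣF_y = 0: L_y + 13.1998 − 0.44·8.5 − 30 = 0 → L_y = 20.54 kip.
ΣF_x = 0: L_x + 5 = 0 → L_x = -5.000 kip.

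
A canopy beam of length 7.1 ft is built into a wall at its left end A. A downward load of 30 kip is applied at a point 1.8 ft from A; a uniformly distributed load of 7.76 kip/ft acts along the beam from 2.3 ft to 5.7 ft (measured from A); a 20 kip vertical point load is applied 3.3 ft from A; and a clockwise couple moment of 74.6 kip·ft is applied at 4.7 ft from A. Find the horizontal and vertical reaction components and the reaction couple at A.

Resultant of the distributed load: 7.76 × 3.4 = 26.384 kip at 4 ft from A.
ΣF_x = 0: A_x = 0.
ΣF_y = 0: A_y − 30 − 7.76·3.4 − 20 = 0 → A_y = 76.38 kip.
ΣM about A: M_A − 30·1.8 − (7.76·3.4)·4 − 20·3.3 − 74.6 = 0 → M_A = 300.1 kip·ft.

A_x = 0, A_y = 76.38 kip, M_A = 300.1 kip·ft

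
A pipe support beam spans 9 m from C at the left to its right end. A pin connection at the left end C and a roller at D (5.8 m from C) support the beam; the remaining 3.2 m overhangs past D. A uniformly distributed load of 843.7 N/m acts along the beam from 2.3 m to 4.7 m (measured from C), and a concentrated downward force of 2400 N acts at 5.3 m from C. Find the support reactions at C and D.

Resultant of the distributed load: 843.7 × 2.4 = 2024.88 N at 3.5 m from C.
ΣM about C: D_y·5.8 − (843.7·2.4)·3.5 − 2400·5.3 = 0 → D_y = 19807.08/5.8 = 3415.01 ≈ 3415 N.
ΣF_y = 0: C_y + 3415.01 − 843.7·2.4 − 2400 = 0 → C_y = 1010 N.
ΣF_x = 0: no horizontal applied forces, so C_x = 0.

C_x = 0, C_y = 1010 N, D_y = 3415 N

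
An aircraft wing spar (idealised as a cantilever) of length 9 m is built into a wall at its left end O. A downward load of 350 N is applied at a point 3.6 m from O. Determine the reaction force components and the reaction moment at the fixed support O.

O_x = 0, O_y = 350.0 N, M_O = 1260 N·m

ΣF_x = 0: O_x = 0.
ΣF_y = 0: O_y − 350 = 0 → O_y = 350.0 N.
ΣM about O: M_O − 350·3.6 = 0 → M_O = 1260 N·m.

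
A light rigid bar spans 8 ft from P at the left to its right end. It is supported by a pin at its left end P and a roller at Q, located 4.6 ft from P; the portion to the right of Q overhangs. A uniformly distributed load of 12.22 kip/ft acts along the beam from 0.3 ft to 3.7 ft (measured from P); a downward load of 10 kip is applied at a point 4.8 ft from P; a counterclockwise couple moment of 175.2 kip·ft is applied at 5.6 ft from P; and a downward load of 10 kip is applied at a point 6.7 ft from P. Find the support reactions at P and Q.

P_x = 0, P_y = 56.57 kip, Q_y = 4.977 kip

Resultant of the distributed load: 12.22 × 3.4 = 41.548 kip at 2 ft from P.
ΣM about P: Q_y·4.6 − (12.22·3.4)·2 − 10·4.8 + 175.2 − 10·6.7 = 0 → Q_y = 22.896/4.6 = 4.97739 ≈ 4.977 kip.
ΣF_y = 0: P_y + 4.97739 − 12.22·3.4 − 10 − 10 = 0 → P_y = 56.57 kip.
ΣF_x = 0: no horizontal applied forces, so P_x = 0.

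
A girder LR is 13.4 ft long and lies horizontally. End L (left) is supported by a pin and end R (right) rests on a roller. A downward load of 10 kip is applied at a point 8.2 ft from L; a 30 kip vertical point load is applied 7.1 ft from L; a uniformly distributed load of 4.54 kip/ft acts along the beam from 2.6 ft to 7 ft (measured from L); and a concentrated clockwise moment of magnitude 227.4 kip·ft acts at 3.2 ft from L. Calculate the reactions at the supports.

L_x = 0, L_y = 13.84 kip, R_y = 46.14 kip

Resultant of the distributed load: 4.54 × 4.4 = 19.976 kip at 4.8 ft from L.
Moments about L: R_y·13.4 − 10·8.2 − 30·7.1 − (4.54·4.4)·4.8 − 227.4 = 0 → R_y = 618.2848/13.4 = 46.1407 ≈ 46.14 kip.
ΣF_y = 0: L_y + 46.1407 − 10 − 30 − 4.54·4.4 = 0 → L_y = 13.84 kip.
ΣF_x = 0: no horizontal applied forces, so L_x = 0.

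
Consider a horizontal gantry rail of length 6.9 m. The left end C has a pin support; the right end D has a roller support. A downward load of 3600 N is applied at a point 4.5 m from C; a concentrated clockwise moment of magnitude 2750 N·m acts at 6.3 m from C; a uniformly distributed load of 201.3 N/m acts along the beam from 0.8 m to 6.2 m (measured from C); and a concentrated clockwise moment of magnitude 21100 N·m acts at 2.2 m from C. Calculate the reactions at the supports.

Resultant of the distributed load: 201.3 × 5.4 = 1087.02 N at 3.5 m from C.
ΣM about C: D_y·6.9 − 3600·4.5 − 2750 − (201.3·5.4)·3.5 − 21100 = 0 → D_y = 43854.57/6.9 = 6355.73 ≈ 6356 N.
ΣF_y = 0: C_y + 6355.73 − 3600 − 201.3·5.4 = 0 → C_y = -1669 N.
ΣF_x = 0: no horizontal applied forces, so C_x = 0.

C_x = 0, C_y = -1669 N, D_y = 6356 N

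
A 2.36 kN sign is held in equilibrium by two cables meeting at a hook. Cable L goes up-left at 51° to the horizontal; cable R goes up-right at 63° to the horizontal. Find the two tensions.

T_L = 1.173 kN, T_R = 1.626 kN

ΣF_x = 0: −T_L·cos51° + T_R·cos63° = 0 → T_R = 1.3862·T_L.
ΣF_y = 0: T_L·sin51° + T_R·sin63° = 2.36.
Substitute: T_L·(0.777146 + 1.3862·0.891007) = 2.36 → T_L = 1.17281 ≈ 1.173 kN.
Then T_R = 1.3862 × 1.17281 = 1.626 kN.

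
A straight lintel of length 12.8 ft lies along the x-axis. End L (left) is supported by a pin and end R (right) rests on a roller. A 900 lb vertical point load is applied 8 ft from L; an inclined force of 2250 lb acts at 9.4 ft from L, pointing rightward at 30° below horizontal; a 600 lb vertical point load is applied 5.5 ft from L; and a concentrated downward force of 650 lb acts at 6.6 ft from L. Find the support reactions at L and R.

L_x = -1949 lb, L_y = 1293 lb, R_y = 1982 lb

ΣM about L: R_y·12.8 − 900·8 − 2250·sin30°·9.4 − 600·5.5 − 650·6.6 = 0 → R_y = 25365/12.8 = 1981.64 ≈ 1982 lb.
ΣF_y = 0: L_y + 1981.64 − 900 − 2250·sin30° − 600 − 650 = 0 → L_y = 1293 lb.
ΣF_x = 0: L_x + 2250·cos30° = 0 → L_x = -1949 lb.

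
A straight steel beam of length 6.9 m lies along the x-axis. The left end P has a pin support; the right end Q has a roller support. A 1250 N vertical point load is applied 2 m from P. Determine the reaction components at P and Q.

P_x = 0, P_y = 887.7 N, Q_y = 362.3 N

ΣM about P: Q_y·6.9 − 1250·2 = 0 → Q_y = 2500/6.9 = 362.319 ≈ 362.3 N.
ΣF_y = 0: P_y + 362.319 − 1250 = 0 → P_y = 887.7 N.
ΣF_x = 0: no horizontal applied forces, so P_x = 0.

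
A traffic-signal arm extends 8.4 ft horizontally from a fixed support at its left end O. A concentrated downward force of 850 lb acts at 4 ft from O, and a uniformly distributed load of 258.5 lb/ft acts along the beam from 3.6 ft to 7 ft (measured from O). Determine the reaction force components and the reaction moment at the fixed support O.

Resultant of the distributed load: 258.5 × 3.4 = 878.9 lb at 5.3 ft from O.
ΣF_x = 0: O_x = 0.
ΣF_y = 0: O_y − 850 − 258.5·3.4 = 0 → O_y = 1729 lb.
ΣM about O: M_O − 850·4 − (258.5·3.4)·5.3 = 0 → M_O = 8058 lb·ft.

O_x = 0, O_y = 1729 lb, M_O = 8058 lb·ft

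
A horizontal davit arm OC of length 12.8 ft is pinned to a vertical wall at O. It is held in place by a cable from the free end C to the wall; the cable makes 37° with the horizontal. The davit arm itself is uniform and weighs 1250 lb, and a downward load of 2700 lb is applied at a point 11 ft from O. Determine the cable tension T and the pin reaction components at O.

ΣM about O: T·sin37°·12.8 − 1250·6.4 − 2700·11 = 0 → T = 37700/(12.8·0.601815) = 4894.05 ≈ 4894 lb.
ΣF_x = 0: O_x − T·cos37° = 0 → O_x = 4894.05 × 0.798636 = 3909 lb.
ΣF_y = 0: O_y + T·sin37° − 1250 − 2700 = 0 → O_y = 3950 − 4894.05 × 0.601815 = 1005 lb.

T = 4894 lb, O_x = 3909 lb, O_y = 1005 lb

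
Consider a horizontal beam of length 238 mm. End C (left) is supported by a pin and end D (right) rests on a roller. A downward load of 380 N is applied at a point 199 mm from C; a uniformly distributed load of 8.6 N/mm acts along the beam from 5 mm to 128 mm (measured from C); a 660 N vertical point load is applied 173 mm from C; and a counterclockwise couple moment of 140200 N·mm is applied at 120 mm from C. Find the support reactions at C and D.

C_x = 0, C_y = 1594 N, D_y = 504.0 N

Resultant of the distributed load: 8.6 × 123 = 1057.8 N at 66.5 mm from C.
Taking moments about C: D_y·238 − 380·199 − (8.6·123)·66.5 − 660·173 + 140200 = 0 → D_y = 119943.7/238 = 503.965 ≈ 504.0 N.
ΣF_y = 0: C_y + 503.965 − 380 − 8.6·123 − 660 = 0 → C_y = 1594 N.
ΣF_x = 0: no horizontal applied forces, so C_x = 0.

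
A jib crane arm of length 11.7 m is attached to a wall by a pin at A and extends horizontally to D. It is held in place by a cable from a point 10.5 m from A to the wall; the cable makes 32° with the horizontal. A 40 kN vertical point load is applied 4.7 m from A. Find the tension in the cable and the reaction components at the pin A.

ΣM about A: T·sin32°·10.5 − 40·4.7 = 0 → T = 188/(10.5·0.529919) = 33.7877 ≈ 33.79 kN.
ΣF_x = 0: A_x − T·cos32° = 0 → A_x = 33.7877 × 0.848048 = 28.65 kN.
ΣF_y = 0: A_y + T·sin32° − 40 = 0 → A_y = 40 − 33.7877 × 0.529919 = 22.10 kN.

T = 33.79 kN, A_x = 28.65 kN, A_y = 22.10 kN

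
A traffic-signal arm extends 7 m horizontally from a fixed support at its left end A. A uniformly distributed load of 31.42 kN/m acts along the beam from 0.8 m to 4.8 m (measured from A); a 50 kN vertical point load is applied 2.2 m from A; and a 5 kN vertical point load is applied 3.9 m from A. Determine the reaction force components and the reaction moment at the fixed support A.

A_x = 0, A_y = 180.7 kN, M_A = 481.4 kN·m

Resultant of the distributed load: 31.42 × 4 = 125.68 kN at 2.8 m from A.
ΣF_x = 0: A_x = 0.
ΣF_y = 0: A_y − 31.42·4 − 50 − 5 = 0 → A_y = 180.7 kN.
ΣM about A: M_A − (31.42·4)·2.8 − 50·2.2 − 5·3.9 = 0 → M_A = 481.4 kN·m.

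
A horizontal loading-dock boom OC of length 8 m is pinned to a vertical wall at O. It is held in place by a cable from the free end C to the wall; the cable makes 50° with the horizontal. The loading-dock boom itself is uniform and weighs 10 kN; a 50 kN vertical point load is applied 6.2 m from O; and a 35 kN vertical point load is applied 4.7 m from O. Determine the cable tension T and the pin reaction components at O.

T = 83.95 kN, O_x = 53.96 kN, O_y = 30.69 kN

ΣM about O: T·sin50°·8 − 10·4 − 50·6.2 − 35·4.7 = 0 → T = 514.5/(8·0.766044) = 83.9541 ≈ 83.95 kN.
ΣF_x = 0: O_x − T·cos50° = 0 → O_x = 83.9541 × 0.642788 = 53.96 kN.
ΣF_y = 0: O_y + T·sin50° − 10 − 50 − 35 = 0 → O_y = 95 − 83.9541 × 0.766044 = 30.69 kN.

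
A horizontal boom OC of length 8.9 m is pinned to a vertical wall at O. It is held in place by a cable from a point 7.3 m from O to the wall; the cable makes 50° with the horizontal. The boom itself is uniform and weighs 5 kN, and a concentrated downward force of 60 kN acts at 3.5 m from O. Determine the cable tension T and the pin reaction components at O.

T = 41.53 kN, O_x = 26.70 kN, O_y = 33.18 kN

ΣM about O: T·sin50°·7.3 − 5·4.45 − 60·3.5 = 0 → T = 232.25/(7.3·0.766044) = 41.5316 ≈ 41.53 kN.
ΣF_x = 0: O_x − T·cos50° = 0 → O_x = 41.5316 × 0.642788 = 26.70 kN.
ΣF_y = 0: O_y + T·sin50° − 5 − 60 = 0 → O_y = 65 − 41.5316 × 0.766044 = 33.18 kN.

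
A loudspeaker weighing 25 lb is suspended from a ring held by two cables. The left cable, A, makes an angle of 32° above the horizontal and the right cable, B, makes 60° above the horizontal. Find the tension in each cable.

T_A = 12.51 lb, T_B = 21.21 lb

ΣF_x = 0: −T_A·cos32° + T_B·cos60° = 0 → T_B = 1.6961·T_A.
ΣF_y = 0: T_A·sin32° + T_B·sin60° = 25.
Substitute: T_A·(0.529919 + 1.6961·0.866025) = 25 → T_A = 12.5076 ≈ 12.51 lb.
Then T_B = 1.6961 × 12.5076 = 21.21 lb.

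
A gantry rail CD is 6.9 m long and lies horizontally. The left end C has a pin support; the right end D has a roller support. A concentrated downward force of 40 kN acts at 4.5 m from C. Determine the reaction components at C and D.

C_x = 0, C_y = 13.91 kN, D_y = 26.09 kN

Taking moments about C: D_y·6.9 − 40·4.5 = 0 → D_y = 180/6.9 = 26.087 ≈ 26.09 kN.
ΣF_y = 0: C_y + 26.087 − 40 = 0 → C_y = 13.91 kN.
ΣF_x = 0: no horizontal applied forces, so C_x = 0.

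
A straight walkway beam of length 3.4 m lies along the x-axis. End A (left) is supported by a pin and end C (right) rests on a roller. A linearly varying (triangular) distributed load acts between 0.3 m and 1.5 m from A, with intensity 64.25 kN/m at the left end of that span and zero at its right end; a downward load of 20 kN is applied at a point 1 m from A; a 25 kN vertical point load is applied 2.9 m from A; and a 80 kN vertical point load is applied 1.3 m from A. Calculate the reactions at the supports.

Resultant of the triangular load: ½ × 64.25 × 1.2 = 38.55 kN, acting at 0.7 m from A (one-third of the span from the peak).
Moments about A: C_y·3.4 − (½·64.25·1.2)·0.7 − 20·1 − 25·2.9 − 80·1.3 = 0 → C_y = 223.485/3.4 = 65.7309 ≈ 65.73 kN.
ΣF_y = 0: A_y + 65.7309 − ½·64.25·1.2 − 20 − 25 − 80 = 0 → A_y = 97.82 kN.
ΣF_x = 0: no horizontal applied forces, so A_x = 0.

A_x = 0, A_y = 97.82 kN, C_y = 65.73 kN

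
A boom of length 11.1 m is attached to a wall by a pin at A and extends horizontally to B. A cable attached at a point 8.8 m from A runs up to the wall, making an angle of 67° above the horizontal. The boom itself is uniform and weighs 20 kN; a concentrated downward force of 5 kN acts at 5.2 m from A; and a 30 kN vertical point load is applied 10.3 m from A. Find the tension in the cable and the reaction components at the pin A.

ΣM about A: T·sin67°·8.8 − 20·5.55 − 5·5.2 − 30·10.3 = 0 → T = 446/(8.8·0.920505) = 55.0587 ≈ 55.06 kN.
ΣF_x = 0: A_x − T·cos67° = 0 → A_x = 55.0587 × 0.390731 = 21.51 kN.
ΣF_y = 0: A_y + T·sin67° − 20 − 5 − 30 = 0 → A_y = 55 − 55.0587 × 0.920505 = 4.318 kN.

T = 55.06 kN, A_x = 21.51 kN, A_y = 4.318 kN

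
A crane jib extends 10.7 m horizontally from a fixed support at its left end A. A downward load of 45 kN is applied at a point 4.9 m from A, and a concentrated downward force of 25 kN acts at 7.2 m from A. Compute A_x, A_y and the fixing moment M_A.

ΣF_x = 0: A_x = 0.
ΣF_y = 0: A_y − 45 − 25 = 0 → A_y = 70.00 kN.
ΣM about A: M_A − 45·4.9 − 25·7.2 = 0 → M_A = 400.5 kN·m.

A_x = 0, A_y = 70.00 kN, M_A = 400.5 kN·m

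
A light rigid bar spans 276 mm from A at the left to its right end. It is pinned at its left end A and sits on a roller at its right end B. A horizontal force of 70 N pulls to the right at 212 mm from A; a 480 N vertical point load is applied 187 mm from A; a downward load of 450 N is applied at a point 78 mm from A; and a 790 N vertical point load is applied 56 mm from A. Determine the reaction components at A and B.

Moments about A: B_y·276 − 480·187 − 450·78 − 790·56 = 0 → B_y = 169100/276 = 612.681 ≈ 612.7 N.
ΣF_y = 0: A_y + 612.681 − 480 − 450 − 790 = 0 → A_y = 1107 N.
ΣF_x = 0: A_x + 70 = 0 → A_x = -70.00 N.

A_x = -70.00 N, A_y = 1107 N, B_y = 612.7 N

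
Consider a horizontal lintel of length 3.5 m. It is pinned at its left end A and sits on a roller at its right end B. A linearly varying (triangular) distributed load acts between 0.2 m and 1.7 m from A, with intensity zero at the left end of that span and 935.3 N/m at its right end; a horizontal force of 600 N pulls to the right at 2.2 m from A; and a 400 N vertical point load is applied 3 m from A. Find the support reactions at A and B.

Resultant of the triangular load: ½ × 935.3 × 1.5 = 701.475 N, acting at 1.2 m from A (one-third of the span from the peak).
ΣM about A: B_y·3.5 − (½·935.3·1.5)·1.2 − 400·3 = 0 → B_y = 2041.77/3.5 = 583.363 ≈ 583.4 N.
ΣF_y = 0: A_y + 583.363 − ½·935.3·1.5 − 400 = 0 → A_y = 518.1 N.
ΣF_x = 0: A_x + 600 = 0 → A_x = -600.0 N.

A_x = -600.0 N, A_y = 518.1 N, B_y = 583.4 N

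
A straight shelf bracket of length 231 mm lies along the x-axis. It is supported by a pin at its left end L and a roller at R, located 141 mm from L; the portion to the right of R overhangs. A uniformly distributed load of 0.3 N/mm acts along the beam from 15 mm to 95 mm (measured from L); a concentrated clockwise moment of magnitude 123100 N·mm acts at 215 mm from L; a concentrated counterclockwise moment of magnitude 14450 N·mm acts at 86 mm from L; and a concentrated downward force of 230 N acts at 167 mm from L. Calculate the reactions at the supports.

L_x = 0, L_y = -798.3 N, R_y = 1052 N

Resultant of the distributed load: 0.3 × 80 = 24 N at 55 mm from L.
ΣM about L: R_y·141 − (0.3·80)·55 − 123100 + 14450 − 230·167 = 0 → R_y = 148380/141 = 1052.34 ≈ 1052 N.
ΣF_y = 0: L_y + 1052.34 − 0.3·80 − 230 = 0 → L_y = -798.3 N.
ΣF_x = 0: no horizontal applied forces, so L_x = 0.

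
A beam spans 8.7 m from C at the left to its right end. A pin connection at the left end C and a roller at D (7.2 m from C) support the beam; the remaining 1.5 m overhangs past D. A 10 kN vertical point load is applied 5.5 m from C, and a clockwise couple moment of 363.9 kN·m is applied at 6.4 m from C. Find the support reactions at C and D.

ΣM about C: D_y·7.2 − 10·5.5 − 363.9 = 0 → D_y = 418.9/7.2 = 58.1806 ≈ 58.18 kN.
ΣF_y = 0: C_y + 58.1806 − 10 = 0 → C_y = -48.18 kN.
ΣF_x = 0: no horizontal applied forces, so C_x = 0.

C_x = 0, C_y = -48.18 kN, D_y = 58.18 kN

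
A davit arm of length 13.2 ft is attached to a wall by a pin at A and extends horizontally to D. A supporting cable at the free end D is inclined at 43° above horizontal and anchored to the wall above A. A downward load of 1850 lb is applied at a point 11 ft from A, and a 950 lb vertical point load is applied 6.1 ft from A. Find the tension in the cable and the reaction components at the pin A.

ΣM about A: T·sin43°·13.2 − 1850·11 − 950·6.1 = 0 → T = 26145/(13.2·0.681998) = 2904.23 ≈ 2904 lb.
ΣF_x = 0: A_x − T·cos43° = 0 → A_x = 2904.23 × 0.731354 = 2124 lb.
ΣF_y = 0: A_y + T·sin43° − 1850 − 950 = 0 → A_y = 2800 − 2904.23 × 0.681998 = 819.3 lb.

T = 2904 lb, A_x = 2124 lb, A_y = 819.3 lb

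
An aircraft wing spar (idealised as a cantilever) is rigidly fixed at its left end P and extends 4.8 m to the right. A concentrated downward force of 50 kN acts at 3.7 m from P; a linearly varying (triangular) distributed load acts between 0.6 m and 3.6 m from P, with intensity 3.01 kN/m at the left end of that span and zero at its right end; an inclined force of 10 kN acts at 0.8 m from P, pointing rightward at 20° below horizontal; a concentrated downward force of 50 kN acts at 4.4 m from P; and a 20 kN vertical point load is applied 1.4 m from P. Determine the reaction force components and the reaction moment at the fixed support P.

P_x = -9.397 kN, P_y = 127.9 kN, M_P = 443.0 kN·m

Resultant of the triangular load: ½ × 3.01 × 3 = 4.515 kN, acting at 1.6 m from P (one-third of the span from the peak).
ΣF_x = 0: P_x + 10·cos20° = 0 → P_x = -9.397 kN.
ΣF_y = 0: P_y − 50 − ½·3.01·3 − 10·sin20° − 50 − 20 = 0 → P_y = 127.9 kN.
ΣM about P: M_P − 50·3.7 − (½·3.01·3)·1.6 − 10·sin20°·0.8 − 50·4.4 − 20·1.4 = 0 → M_P = 443.0 kN·m.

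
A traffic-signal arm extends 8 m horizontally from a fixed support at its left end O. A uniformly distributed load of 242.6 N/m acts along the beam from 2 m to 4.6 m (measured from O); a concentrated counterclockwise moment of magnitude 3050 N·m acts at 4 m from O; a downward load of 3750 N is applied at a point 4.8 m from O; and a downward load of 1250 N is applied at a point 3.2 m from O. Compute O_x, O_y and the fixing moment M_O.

Resultant of the distributed load: 242.6 × 2.6 = 630.76 N at 3.3 m from O.
ΣF_x = 0: O_x = 0.
ΣF_y = 0: O_y − 242.6·2.6 − 3750 − 1250 = 0 → O_y = 5631 N.
ΣM about O: M_O − (242.6·2.6)·3.3 + 3050 − 3750·4.8 − 1250·3.2 = 0 → M_O = 21030 N·m.

O_x = 0, O_y = 5631 N, M_O = 21030 N·m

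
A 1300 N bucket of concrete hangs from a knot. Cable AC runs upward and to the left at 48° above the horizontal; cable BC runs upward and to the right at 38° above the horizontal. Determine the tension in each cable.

ΣF_x = 0: −T_AC·cos48° + T_BC·cos38° = 0 → T_BC = 0.849139·T_AC.
ΣF_y = 0: T_AC·sin48° + T_BC·sin38° = 1300.
Substitute: T_AC·(0.743145 + 0.849139·0.615661) = 1300 → T_AC = 1026.92 ≈ 1027 N.
Then T_BC = 0.849139 × 1026.92 = 872.0 N.

T_AC = 1027 N, T_BC = 872.0 N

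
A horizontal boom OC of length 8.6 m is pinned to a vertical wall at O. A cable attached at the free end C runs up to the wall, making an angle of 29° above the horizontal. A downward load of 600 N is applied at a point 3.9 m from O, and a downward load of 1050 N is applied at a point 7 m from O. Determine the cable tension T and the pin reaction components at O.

T = 2324 N, O_x = 2033 N, O_y = 523.3 N

ΣM about O: T·sin29°·8.6 − 600·3.9 − 1050·7 = 0 → T = 9690/(8.6·0.48481) = 2324.09 ≈ 2324 N.
ΣF_x = 0: O_x − T·cos29° = 0 → O_x = 2324.09 × 0.87462 = 2033 N.
ΣF_y = 0: O_y + T·sin29° − 600 − 1050 = 0 → O_y = 1650 − 2324.09 × 0.48481 = 523.3 N.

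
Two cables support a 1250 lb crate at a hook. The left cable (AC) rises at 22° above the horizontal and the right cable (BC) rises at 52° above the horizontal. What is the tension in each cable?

ΣF_x = 0: −T_AC·cos22° + T_BC·cos52° = 0 → T_BC = 1.506·T_AC.
ΣF_y = 0: T_AC·sin22° + T_BC·sin52° = 1250.
Substitute: T_AC·(0.374607 + 1.506·0.788011) = 1250 → T_AC = 800.588 ≈ 800.6 lb.
Then T_BC = 1.506 × 800.588 = 1206 lb.

T_AC = 800.6 lb, T_BC = 1206 lb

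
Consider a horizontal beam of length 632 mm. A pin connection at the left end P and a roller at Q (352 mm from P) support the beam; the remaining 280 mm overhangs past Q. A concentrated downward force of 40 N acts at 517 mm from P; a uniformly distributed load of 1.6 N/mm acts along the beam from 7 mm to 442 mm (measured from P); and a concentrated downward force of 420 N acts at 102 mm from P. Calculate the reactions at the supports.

Resultant of the distributed load: 1.6 × 435 = 696 N at 224.5 mm from P.
ΣM about P: Q_y·352 − 40·517 − (1.6·435)·224.5 − 420·102 = 0 → Q_y = 219772/352 = 624.352 ≈ 624.4 N.
ΣF_y = 0: P_y + 624.352 − 40 − 1.6·435 − 420 = 0 → P_y = 531.6 N.
ΣF_x = 0: no horizontal applied forces, so P_x = 0.

P_x = 0, P_y = 531.6 N, Q_y = 624.4 N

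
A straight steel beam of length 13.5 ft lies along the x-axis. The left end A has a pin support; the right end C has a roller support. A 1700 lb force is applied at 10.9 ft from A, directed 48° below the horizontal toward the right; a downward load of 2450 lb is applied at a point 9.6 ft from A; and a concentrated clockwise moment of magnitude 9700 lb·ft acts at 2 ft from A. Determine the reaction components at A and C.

A_x = -1138 lb, A_y = 232.6 lb, C_y = 3481 lb

Taking moments about A: C_y·13.5 − 1700·sin48°·10.9 − 2450·9.6 − 9700 = 0 → C_y = 46990.5/13.5 = 3480.78 ≈ 3481 lb.
ΣF_y = 0: A_y + 3480.78 − 1700·sin48° − 2450 = 0 → A_y = 232.6 lb.
ΣF_x = 0: A_x + 1700·cos48° = 0 → A_x = -1138 lb.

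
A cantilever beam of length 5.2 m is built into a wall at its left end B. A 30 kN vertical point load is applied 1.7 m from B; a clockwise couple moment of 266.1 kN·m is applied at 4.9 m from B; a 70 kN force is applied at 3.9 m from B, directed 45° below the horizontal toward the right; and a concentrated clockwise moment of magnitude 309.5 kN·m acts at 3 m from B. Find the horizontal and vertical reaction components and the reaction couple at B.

B_x = -49.50 kN, B_y = 79.50 kN, M_B = 819.6 kN·m

ΣF_x = 0: B_x + 70·cos45° = 0 → B_x = -49.50 kN.
ΣF_y = 0: B_y − 30 − 70·sin45° = 0 → B_y = 79.50 kN.
ΣM about B: M_B − 30·1.7 − 266.1 − 70·sin45°·3.9 − 309.5 = 0 → M_B = 819.6 kN·m.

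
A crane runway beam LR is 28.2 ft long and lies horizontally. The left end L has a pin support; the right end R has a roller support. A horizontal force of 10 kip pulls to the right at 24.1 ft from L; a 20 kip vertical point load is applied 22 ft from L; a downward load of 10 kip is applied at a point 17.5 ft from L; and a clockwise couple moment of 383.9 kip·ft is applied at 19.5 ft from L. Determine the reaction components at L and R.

Moments about L: R_y·28.2 − 20·22 − 10·17.5 − 383.9 = 0 → R_y = 998.9/28.2 = 35.422 ≈ 35.42 kip.
ΣF_y = 0: L_y + 35.422 − 20 − 10 = 0 → L_y = -5.422 kip.
ΣF_x = 0: L_x + 10 = 0 → L_x = -10.00 kip.

L_x = -10.00 kip, L_y = -5.422 kip, R_y = 35.42 kip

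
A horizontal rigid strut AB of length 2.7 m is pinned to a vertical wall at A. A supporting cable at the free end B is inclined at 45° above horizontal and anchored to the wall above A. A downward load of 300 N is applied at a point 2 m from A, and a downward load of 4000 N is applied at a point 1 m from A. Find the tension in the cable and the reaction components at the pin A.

ΣM about A: T·sin45°·2.7 − 300·2 − 4000·1 = 0 → T = 4600/(2.7·0.707107) = 2409.4 ≈ 2409 N.
ΣF_x = 0: A_x − T·cos45° = 0 → A_x = 2409.4 × 0.707107 = 1704 N.
ΣF_y = 0: A_y + T·sin45° − 300 − 4000 = 0 → A_y = 4300 − 2409.4 × 0.707107 = 2596 N.

T = 2409 N, A_x = 1704 N, A_y = 2596 N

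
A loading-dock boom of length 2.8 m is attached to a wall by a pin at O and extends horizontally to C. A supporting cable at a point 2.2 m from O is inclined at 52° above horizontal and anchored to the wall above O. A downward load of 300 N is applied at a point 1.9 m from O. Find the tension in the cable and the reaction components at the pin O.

ΣM about O: T·sin52°·2.2 − 300·1.9 = 0 → T = 570/(2.2·0.788011) = 328.791 ≈ 328.8 N.
ΣF_x = 0: O_x − T·cos52° = 0 → O_x = 328.791 × 0.615661 = 202.4 N.
ΣF_y = 0: O_y + T·sin52° − 300 = 0 → O_y = 300 − 328.791 × 0.788011 = 40.91 N.

T = 328.8 N, O_x = 202.4 N, O_y = 40.91 N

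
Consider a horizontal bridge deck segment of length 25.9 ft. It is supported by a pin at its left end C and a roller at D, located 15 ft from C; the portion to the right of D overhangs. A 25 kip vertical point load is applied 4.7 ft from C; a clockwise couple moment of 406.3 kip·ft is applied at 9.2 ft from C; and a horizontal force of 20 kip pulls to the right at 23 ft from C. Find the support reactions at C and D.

ΣM about C: D_y·15 − 25·4.7 − 406.3 = 0 → D_y = 523.8/15 = 34.92 kip.
ΣF_y = 0: C_y + 34.92 − 25 = 0 → C_y = -9.920 kip.
ΣF_x = 0: C_x + 20 = 0 → C_x = -20.00 kip.

C_x = -20.00 kip, C_y = -9.920 kip, D_y = 34.92 kip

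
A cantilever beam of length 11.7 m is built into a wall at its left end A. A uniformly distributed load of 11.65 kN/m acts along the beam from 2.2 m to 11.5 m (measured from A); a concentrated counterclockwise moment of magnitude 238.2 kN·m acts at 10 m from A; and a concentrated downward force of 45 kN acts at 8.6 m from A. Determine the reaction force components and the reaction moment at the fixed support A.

A_x = 0, A_y = 153.3 kN, M_A = 891.0 kN·m

Resultant of the distributed load: 11.65 × 9.3 = 108.345 kN at 6.85 m from A.
ΣF_x = 0: A_x = 0.
ΣF_y = 0: A_y − 11.65·9.3 − 45 = 0 → A_y = 153.3 kN.
ΣM about A: M_A − (11.65·9.3)·6.85 + 238.2 − 45·8.6 = 0 → M_A = 891.0 kN·m.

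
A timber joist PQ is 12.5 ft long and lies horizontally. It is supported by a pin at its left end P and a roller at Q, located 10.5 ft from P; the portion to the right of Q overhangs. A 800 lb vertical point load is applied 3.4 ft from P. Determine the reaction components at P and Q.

P_x = 0, P_y = 541.0 lb, Q_y = 259.0 lb

Moments about P: Q_y·10.5 − 800·3.4 = 0 → Q_y = 2720/10.5 = 259.048 ≈ 259.0 lb.
ΣF_y = 0: P_y + 259.048 − 800 = 0 → P_y = 541.0 lb.
ΣF_x = 0: no horizontal applied forces, so P_x = 0.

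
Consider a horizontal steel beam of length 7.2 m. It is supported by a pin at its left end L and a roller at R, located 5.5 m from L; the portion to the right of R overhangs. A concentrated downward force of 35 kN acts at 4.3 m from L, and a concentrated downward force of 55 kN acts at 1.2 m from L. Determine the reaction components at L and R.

Taking moments about L: R_y·5.5 − 35·4.3 − 55·1.2 = 0 → R_y = 216.5/5.5 = 39.3636 ≈ 39.36 kN.
ΣF_y = 0: L_y + 39.3636 − 35 − 55 = 0 → L_y = 50.64 kN.
ΣF_x = 0: no horizontal applied forces, so L_x = 0.

L_x = 0, L_y = 50.64 kN, R_y = 39.36 kN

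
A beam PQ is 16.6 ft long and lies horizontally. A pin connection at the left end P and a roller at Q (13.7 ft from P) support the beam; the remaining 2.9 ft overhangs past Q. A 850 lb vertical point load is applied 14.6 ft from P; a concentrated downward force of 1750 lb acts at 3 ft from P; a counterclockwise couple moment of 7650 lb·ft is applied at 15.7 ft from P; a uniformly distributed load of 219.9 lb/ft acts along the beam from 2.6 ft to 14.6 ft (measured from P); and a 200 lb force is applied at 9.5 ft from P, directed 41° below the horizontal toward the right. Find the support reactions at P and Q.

P_x = -150.9 lb, P_y = 2892 lb, Q_y = 2478 lb

Resultant of the distributed load: 219.9 × 12 = 2638.8 lb at 8.6 ft from P.
Moments about P: Q_y·13.7 − 850·14.6 − 1750·3 + 7650 − (219.9·12)·8.6 − 200·sin41°·9.5 = 0 → Q_y = 33950.2/13.7 = 2478.12 ≈ 2478 lb.
ΣF_y = 0: P_y + 2478.12 − 850 − 1750 − 219.9·12 − 200·sin41° = 0 → P_y = 2892 lb.
ΣF_x = 0: P_x + 200·cos41° = 0 → P_x = -150.9 lb.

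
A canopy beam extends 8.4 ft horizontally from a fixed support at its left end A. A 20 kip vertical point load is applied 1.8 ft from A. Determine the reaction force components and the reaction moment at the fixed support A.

ΣF_x = 0: A_x = 0.
ΣF_y = 0: A_y − 20 = 0 → A_y = 20.00 kip.
ΣM about A: M_A − 20·1.8 = 0 → M_A = 36.00 kip·ft.

A_x = 0, A_y = 20.00 kip, M_A = 36.00 kip·ft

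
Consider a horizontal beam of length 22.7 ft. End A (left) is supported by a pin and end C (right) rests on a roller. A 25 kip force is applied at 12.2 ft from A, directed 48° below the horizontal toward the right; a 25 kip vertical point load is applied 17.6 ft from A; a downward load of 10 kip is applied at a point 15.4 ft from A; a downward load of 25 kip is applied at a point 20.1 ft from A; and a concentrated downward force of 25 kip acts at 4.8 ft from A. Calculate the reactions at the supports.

Moments about A: C_y·22.7 − 25·sin48°·12.2 − 25·17.6 − 10·15.4 − 25·20.1 − 25·4.8 = 0 → C_y = 1443.16/22.7 = 63.5753 ≈ 63.58 kip.
ΣF_y = 0: A_y + 63.5753 − 25·sin48° − 25 − 10 − 25 − 25 = 0 → A_y = 40.00 kip.
ΣF_x = 0: A_x + 25·cos48° = 0 → A_x = -16.73 kip.

A_x = -16.73 kip, A_y = 40.00 kip, C_y = 63.58 kip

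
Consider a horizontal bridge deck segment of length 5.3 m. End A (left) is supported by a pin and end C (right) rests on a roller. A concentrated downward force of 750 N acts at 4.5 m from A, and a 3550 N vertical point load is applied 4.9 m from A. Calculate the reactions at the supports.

A_x = 0, A_y = 381.1 N, C_y = 3919 N

Moments about A: C_y·5.3 − 750·4.5 − 3550·4.9 = 0 → C_y = 20770/5.3 = 3918.87 ≈ 3919 N.
ΣF_y = 0: A_y + 3918.87 − 750 − 3550 = 0 → A_y = 381.1 N.
ΣF_x = 0: no horizontal applied forces, so A_x = 0.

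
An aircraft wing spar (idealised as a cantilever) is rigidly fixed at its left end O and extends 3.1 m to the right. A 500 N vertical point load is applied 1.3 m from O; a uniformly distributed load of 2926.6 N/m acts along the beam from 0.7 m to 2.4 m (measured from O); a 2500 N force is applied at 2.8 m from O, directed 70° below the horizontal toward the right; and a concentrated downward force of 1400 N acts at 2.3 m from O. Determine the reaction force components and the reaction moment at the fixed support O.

O_x = -855.1 N, O_y = 9224 N, M_O = 18160 N·m

Resultant of the distributed load: 2926.6 × 1.7 = 4975.22 N at 1.55 m from O.
ΣF_x = 0: O_x + 2500·cos70° = 0 → O_x = -855.1 N.
ΣF_y = 0: O_y − 500 − 2926.6·1.7 − 2500·sin70° − 1400 = 0 → O_y = 9224 N.
ΣM about O: M_O − 500·1.3 − (2926.6·1.7)·1.55 − 2500·sin70°·2.8 − 1400·2.3 = 0 → M_O = 18160 N·m.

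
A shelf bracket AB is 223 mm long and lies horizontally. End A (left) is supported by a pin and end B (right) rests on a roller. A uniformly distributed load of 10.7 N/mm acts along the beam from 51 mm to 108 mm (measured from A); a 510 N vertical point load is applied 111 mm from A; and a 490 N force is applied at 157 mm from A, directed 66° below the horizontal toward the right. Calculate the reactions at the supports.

Resultant of the distributed load: 10.7 × 57 = 609.9 N at 79.5 mm from A.
ΣM about A: B_y·223 − (10.7·57)·79.5 − 510·111 − 490·sin66°·157 = 0 → B_y = 175376/223 = 786.439 ≈ 786.4 N.
ΣF_y = 0: A_y + 786.439 − 10.7·57 − 510 − 490·sin66° = 0 → A_y = 781.1 N.
ΣF_x = 0: A_x + 490·cos66° = 0 → A_x = -199.3 N.

A_x = -199.3 N, A_y = 781.1 N, B_y = 786.4 N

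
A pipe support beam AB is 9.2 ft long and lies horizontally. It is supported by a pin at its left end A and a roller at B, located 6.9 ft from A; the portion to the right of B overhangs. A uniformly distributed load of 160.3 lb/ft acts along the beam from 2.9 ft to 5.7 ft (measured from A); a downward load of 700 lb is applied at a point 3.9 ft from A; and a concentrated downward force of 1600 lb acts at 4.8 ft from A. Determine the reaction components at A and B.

Resultant of the distributed load: 160.3 × 2.8 = 448.84 lb at 4.3 ft from A.
Moments about A: B_y·6.9 − (160.3·2.8)·4.3 − 700·3.9 − 1600·4.8 = 0 → B_y = 12340.012/6.9 = 1788.41 ≈ 1788 lb.
ΣF_y = 0: A_y + 1788.41 − 160.3·2.8 − 700 − 1600 = 0 → A_y = 960.4 lb.
ΣF_x = 0: no horizontal applied forces, so A_x = 0.

A_x = 0, A_y = 960.4 lb, B_y = 1788 lb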